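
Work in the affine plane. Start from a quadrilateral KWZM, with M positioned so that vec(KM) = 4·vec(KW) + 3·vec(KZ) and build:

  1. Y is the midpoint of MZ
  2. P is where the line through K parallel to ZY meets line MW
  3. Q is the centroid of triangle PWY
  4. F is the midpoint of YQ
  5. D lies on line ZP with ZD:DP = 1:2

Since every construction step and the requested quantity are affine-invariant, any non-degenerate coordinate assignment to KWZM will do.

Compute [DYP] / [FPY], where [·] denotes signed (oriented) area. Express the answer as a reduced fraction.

[DYP]:[FPY] = -8

Work in coordinates with K = (0, 0), W = (1, 0), Z = (0, 1), M = (4, 3).
1. Y is the midpoint of MZ ⇒ Y = (2, 2)
2. P is where the line through K parallel to ZY meets line MW ⇒ P = (2, 1)
3. Q is the centroid of triangle PWY ⇒ Q = (5/3, 1)
4. F is the midpoint of YQ ⇒ F = (11/6, 3/2)
5. D lies on line ZP with ZD:DP = 1:2 ⇒ D = (2/3, 1)
2·[DYP] = -4/3, 2·[FPY] = 1/6
[DYP]:[FPY] = -4/3:1/6 = -8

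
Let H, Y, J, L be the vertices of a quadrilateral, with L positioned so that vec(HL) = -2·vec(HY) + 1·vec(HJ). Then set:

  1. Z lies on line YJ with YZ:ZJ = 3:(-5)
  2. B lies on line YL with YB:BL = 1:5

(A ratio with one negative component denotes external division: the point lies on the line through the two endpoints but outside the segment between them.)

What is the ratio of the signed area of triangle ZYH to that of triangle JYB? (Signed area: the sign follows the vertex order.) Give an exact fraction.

Set H = (0, 0), Y = (1, 0), J = (0, 1), L = (-2, 1); any affine frame gives the same invariant.
1. Z lies on line YJ with YZ:ZJ = 3:(-5) ⇒ Z = (5/2, -3/2)
2. B lies on line YL with YB:BL = 1:5 ⇒ B = (1/2, 1/6)
2·[ZYH] = 3/2, 2·[JYB] = -1/3
[ZYH]:[JYB] = 3/2:-1/3 = -9/2

[ZYH]:[JYB] = -9/2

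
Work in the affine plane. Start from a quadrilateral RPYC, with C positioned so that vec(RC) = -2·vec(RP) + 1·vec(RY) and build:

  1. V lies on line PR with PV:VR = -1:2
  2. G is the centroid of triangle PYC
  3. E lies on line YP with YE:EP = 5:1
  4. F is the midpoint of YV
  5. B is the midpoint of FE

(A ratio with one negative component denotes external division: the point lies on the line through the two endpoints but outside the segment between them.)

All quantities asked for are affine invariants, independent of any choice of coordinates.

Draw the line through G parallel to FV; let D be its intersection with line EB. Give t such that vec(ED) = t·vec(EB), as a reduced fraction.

t = -2/5

Choose coordinates R = (0, 0), P = (1, 0), Y = (0, 1), C = (-2, 1).
1. V lies on line PR with PV:VR = -1:2 ⇒ V = (2, 0)
2. G is the centroid of triangle PYC ⇒ G = (-1/3, 2/3)
3. E lies on line YP with YE:EP = 5:1 ⇒ E = (5/6, 1/6)
4. F is the midpoint of YV ⇒ F = (1, 1/2)
5. B is the midpoint of FE ⇒ B = (11/12, 1/3)
through G parallel to FV: direction (1, -1/2); meets EB at D = (4/5, 1/10)
D = E + t·(B−E) with t = -2/5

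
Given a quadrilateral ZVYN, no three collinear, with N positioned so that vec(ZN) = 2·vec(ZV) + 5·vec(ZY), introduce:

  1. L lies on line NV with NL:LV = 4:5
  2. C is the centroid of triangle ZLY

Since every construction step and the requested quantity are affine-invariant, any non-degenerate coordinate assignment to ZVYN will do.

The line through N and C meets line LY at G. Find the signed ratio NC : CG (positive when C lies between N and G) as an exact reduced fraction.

NC:CG = -43/7

Set Z = (0, 0), V = (1, 0), Y = (0, 1), N = (2, 5); any affine frame gives the same invariant.
1. L lies on line NV with NL:LV = 4:5 ⇒ L = (14/9, 25/9)
2. C is the centroid of triangle ZLY ⇒ C = (14/27, 34/27)
line NC meets LY at G = (98/129, 241/129)
C = N + t·(G−N) with t = 43/36, so NC:CG = 43/36:-7/36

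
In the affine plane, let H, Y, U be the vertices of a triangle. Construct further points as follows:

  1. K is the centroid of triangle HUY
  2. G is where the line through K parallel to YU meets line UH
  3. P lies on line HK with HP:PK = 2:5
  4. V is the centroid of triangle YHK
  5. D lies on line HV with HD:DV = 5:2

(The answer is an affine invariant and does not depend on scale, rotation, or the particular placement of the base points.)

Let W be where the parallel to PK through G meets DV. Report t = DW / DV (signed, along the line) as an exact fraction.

t = -19/2

Choose coordinates H = (0, 0), Y = (1, 0), U = (0, 1).
1. K is the centroid of triangle HUY ⇒ K = (1/3, 1/3)
2. G is where the line through K parallel to YU meets line UH ⇒ G = (0, 2/3)
3. P lies on line HK with HP:PK = 2:5 ⇒ P = (2/21, 2/21)
4. V is the centroid of triangle YHK ⇒ V = (4/9, 1/9)
5. D lies on line HV with HD:DV = 5:2 ⇒ D = (20/63, 5/63)
through G parallel to PK: direction (5/21, 5/21); meets DV at W = (-8/9, -2/9)
W = D + t·(V−D) with t = -19/2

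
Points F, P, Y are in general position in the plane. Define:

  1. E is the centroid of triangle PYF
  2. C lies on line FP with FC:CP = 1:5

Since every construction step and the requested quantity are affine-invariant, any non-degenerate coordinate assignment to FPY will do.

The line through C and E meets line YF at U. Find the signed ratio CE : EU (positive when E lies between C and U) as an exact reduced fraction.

CE:EU = -1/2

Choose coordinates F = (0, 0), P = (1, 0), Y = (0, 1).
1. E is the centroid of triangle PYF ⇒ E = (1/3, 1/3)
2. C lies on line FP with FC:CP = 1:5 ⇒ C = (1/6, 0)
line CE meets YF at U = (0, -1/3)
E = C + t·(U−C) with t = -1, so CE:EU = -1:2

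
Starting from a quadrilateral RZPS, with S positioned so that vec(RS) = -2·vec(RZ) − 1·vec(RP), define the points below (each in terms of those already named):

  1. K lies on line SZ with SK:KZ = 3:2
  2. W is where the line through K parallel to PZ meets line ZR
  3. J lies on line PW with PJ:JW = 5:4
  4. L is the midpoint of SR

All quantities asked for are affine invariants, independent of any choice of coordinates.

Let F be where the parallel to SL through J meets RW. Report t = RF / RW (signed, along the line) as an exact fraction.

Assign R = (0, 0), Z = (1, 0), P = (0, 1), S = (-2, -1) — the answer is frame-independent, so this choice is without loss of generality.
1. K lies on line SZ with SK:KZ = 3:2 ⇒ K = (-1/5, -2/5)
2. W is where the line through K parallel to PZ meets line ZR ⇒ W = (-3/5, 0)
3. J lies on line PW with PJ:JW = 5:4 ⇒ J = (-1/3, 4/9)
4. L is the midpoint of SR ⇒ L = (-1, -1/2)
through J parallel to SL: direction (1, 1/2); meets RW at F = (-11/9, 0)
F = R + t·(W−R) with t = 55/27

t = 55/27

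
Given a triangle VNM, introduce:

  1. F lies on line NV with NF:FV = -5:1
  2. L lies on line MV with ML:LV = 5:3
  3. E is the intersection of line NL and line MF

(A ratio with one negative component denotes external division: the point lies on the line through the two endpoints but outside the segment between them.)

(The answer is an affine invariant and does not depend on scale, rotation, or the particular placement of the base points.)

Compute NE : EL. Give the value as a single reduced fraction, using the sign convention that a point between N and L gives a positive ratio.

NE:EL = -8

Assign V = (0, 0), N = (1, 0), M = (0, 1) — the answer is frame-independent, so this choice is without loss of generality.
1. F lies on line NV with NF:FV = -5:1 ⇒ F = (-1/4, 0)
2. L lies on line MV with ML:LV = 5:3 ⇒ L = (0, 3/8)
3. E is the intersection of line NL and line MF ⇒ E = (-1/7, 3/7)
E = N + t·(L−N) with t = 8/7, so NE:EL = t:(1−t) = 8/7:-1/7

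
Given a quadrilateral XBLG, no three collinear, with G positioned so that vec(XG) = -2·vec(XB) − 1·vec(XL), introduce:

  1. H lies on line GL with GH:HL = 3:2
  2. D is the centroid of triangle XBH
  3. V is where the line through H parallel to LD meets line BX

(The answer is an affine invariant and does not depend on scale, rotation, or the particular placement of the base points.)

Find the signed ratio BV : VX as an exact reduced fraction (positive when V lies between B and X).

Work in coordinates with X = (0, 0), B = (1, 0), L = (0, 1), G = (-2, -1).
1. H lies on line GL with GH:HL = 3:2 ⇒ H = (-4/5, 1/5)
2. D is the centroid of triangle XBH ⇒ D = (1/15, 1/15)
3. V is where the line through H parallel to LD meets line BX ⇒ V = (-11/14, 0)
V = B + t·(X−B) with t = 25/14, so BV:VX = t:(1−t) = 25/14:-11/14

BV:VX = -25/11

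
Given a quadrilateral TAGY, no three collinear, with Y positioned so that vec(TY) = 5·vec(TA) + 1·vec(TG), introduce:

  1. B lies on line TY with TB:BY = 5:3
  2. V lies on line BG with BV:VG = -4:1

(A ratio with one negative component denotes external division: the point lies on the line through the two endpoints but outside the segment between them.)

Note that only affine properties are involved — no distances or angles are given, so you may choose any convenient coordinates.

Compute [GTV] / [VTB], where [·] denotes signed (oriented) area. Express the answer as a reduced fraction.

[GTV]:[VTB] = -1/4

Set T = (0, 0), A = (1, 0), G = (0, 1), Y = (5, 1); any affine frame gives the same invariant.
1. B lies on line TY with TB:BY = 5:3 ⇒ B = (25/8, 5/8)
2. V lies on line BG with BV:VG = -4:1 ⇒ V = (-25/24, 9/8)
2·[GTV] = -25/24, 2·[VTB] = 25/6
[GTV]:[VTB] = -25/24:25/6 = -1/4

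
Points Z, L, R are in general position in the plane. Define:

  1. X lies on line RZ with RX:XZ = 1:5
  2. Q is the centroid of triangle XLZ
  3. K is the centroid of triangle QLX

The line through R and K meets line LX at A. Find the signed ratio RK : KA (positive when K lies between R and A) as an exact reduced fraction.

Choose coordinates Z = (0, 0), L = (1, 0), R = (0, 1).
1. X lies on line RZ with RX:XZ = 1:5 ⇒ X = (0, 5/6)
2. Q is the centroid of triangle XLZ ⇒ Q = (1/3, 5/18)
3. K is the centroid of triangle QLX ⇒ K = (4/9, 10/27)
line RK meets LX at A = (2/7, 25/42)
K = R + t·(A−R) with t = 14/9, so RK:KA = 14/9:-5/9

RK:KA = -14/5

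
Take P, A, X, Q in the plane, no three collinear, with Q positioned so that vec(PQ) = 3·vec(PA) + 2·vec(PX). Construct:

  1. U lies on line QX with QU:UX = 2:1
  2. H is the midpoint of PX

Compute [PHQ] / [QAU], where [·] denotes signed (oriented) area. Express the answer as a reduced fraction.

Choose coordinates P = (0, 0), A = (1, 0), X = (0, 1), Q = (3, 2).
1. U lies on line QX with QU:UX = 2:1 ⇒ U = (1, 4/3)
2. H is the midpoint of PX ⇒ H = (0, 1/2)
2·[PHQ] = -3/2, 2·[QAU] = -8/3
[PHQ]:[QAU] = -3/2:-8/3 = 9/16

[PHQ]:[QAU] = 9/16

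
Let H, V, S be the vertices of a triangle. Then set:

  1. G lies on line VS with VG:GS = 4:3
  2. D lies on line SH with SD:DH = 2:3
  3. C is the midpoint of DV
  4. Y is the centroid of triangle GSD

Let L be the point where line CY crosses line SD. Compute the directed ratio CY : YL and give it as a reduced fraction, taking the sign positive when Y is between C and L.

Choose coordinates H = (0, 0), V = (1, 0), S = (0, 1).
1. G lies on line VS with VG:GS = 4:3 ⇒ G = (3/7, 4/7)
2. D lies on line SH with SD:DH = 2:3 ⇒ D = (0, 3/5)
3. C is the midpoint of DV ⇒ C = (1/2, 3/10)
4. Y is the centroid of triangle GSD ⇒ Y = (1/7, 76/105)
line CY meets SD at L = (0, 67/75)
Y = C + t·(L−C) with t = 5/7, so CY:YL = 5/7:2/7

CY:YL = 5/2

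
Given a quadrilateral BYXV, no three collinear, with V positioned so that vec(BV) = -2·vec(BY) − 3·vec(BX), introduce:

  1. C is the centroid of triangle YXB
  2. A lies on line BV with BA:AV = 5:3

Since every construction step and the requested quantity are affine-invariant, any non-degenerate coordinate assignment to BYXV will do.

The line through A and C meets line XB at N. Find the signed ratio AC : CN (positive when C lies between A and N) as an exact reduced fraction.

AC:CN = -19/4

Work in coordinates with B = (0, 0), Y = (1, 0), X = (0, 1), V = (-2, -3).
1. C is the centroid of triangle YXB ⇒ C = (1/3, 1/3)
2. A lies on line BV with BA:AV = 5:3 ⇒ A = (-5/4, -15/8)
line AC meets XB at N = (0, -5/38)
C = A + t·(N−A) with t = 19/15, so AC:CN = 19/15:-4/15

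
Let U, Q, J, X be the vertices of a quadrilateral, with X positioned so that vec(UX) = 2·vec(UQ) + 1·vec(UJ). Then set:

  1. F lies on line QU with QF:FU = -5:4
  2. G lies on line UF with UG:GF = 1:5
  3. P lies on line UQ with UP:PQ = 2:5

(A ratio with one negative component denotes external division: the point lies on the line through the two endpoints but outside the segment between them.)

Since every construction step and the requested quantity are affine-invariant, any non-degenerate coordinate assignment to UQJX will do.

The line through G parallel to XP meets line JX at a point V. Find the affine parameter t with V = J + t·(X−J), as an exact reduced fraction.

Set U = (0, 0), Q = (1, 0), J = (0, 1), X = (2, 1); any affine frame gives the same invariant.
1. F lies on line QU with QF:FU = -5:4 ⇒ F = (-4, 0)
2. G lies on line UF with UG:GF = 1:5 ⇒ G = (-2/3, 0)
3. P lies on line UQ with UP:PQ = 2:5 ⇒ P = (2/7, 0)
through G parallel to XP: direction (-12/7, -1); meets JX at V = (22/21, 1)
V = J + t·(X−J) with t = 11/21

t = 11/21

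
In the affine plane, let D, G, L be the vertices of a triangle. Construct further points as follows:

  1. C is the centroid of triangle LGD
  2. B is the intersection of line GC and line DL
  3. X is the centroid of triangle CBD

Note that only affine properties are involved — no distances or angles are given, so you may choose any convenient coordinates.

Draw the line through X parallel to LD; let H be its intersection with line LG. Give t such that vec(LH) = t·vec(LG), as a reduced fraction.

Work in coordinates with D = (0, 0), G = (1, 0), L = (0, 1).
1. C is the centroid of triangle LGD ⇒ C = (1/3, 1/3)
2. B is the intersection of line GC and line DL ⇒ B = (0, 1/2)
3. X is the centroid of triangle CBD ⇒ X = (1/9, 5/18)
through X parallel to LD: direction (0, -1); meets LG at H = (1/9, 8/9)
H = L + t·(G−L) with t = 1/9

t = 1/9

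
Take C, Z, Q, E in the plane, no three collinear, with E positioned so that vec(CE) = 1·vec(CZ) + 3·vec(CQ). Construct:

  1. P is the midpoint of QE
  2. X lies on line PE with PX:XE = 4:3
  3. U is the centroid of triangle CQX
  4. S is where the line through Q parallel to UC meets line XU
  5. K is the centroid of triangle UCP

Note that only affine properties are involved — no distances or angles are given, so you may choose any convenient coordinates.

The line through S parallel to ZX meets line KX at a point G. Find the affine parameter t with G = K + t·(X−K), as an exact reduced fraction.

t = -67/71

Assign C = (0, 0), Z = (1, 0), Q = (0, 1), E = (1, 3) — the answer is frame-independent, so this choice is without loss of generality.
1. P is the midpoint of QE ⇒ P = (1/2, 2)
2. X lies on line PE with PX:XE = 4:3 ⇒ X = (11/14, 18/7)
3. U is the centroid of triangle CQX ⇒ U = (11/42, 25/21)
4. S is where the line through Q parallel to UC meets line XU ⇒ S = (-11/42, -4/21)
5. K is the centroid of triangle UCP ⇒ K = (16/63, 67/63)
through S parallel to ZX: direction (-3/14, 18/7); meets KX at G = (-739/2982, -536/1491)
G = K + t·(X−K) with t = -67/71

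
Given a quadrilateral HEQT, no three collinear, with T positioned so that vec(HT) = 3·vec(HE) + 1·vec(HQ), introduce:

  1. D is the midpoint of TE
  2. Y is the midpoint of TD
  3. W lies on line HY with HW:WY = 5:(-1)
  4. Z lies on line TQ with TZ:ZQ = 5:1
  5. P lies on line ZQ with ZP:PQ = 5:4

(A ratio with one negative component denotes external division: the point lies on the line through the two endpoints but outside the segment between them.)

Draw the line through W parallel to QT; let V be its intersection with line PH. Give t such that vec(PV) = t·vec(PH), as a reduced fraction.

Assign H = (0, 0), E = (1, 0), Q = (0, 1), T = (3, 1) — the answer is frame-independent, so this choice is without loss of generality.
1. D is the midpoint of TE ⇒ D = (2, 1/2)
2. Y is the midpoint of TD ⇒ Y = (5/2, 3/4)
3. W lies on line HY with HW:WY = 5:(-1) ⇒ W = (25/8, 15/16)
4. Z lies on line TQ with TZ:ZQ = 5:1 ⇒ Z = (1/2, 1)
5. P lies on line ZQ with ZP:PQ = 5:4 ⇒ P = (2/9, 1)
through W parallel to QT: direction (3, 0); meets PH at V = (5/24, 15/16)
V = P + t·(H−P) with t = 1/16

t = 1/16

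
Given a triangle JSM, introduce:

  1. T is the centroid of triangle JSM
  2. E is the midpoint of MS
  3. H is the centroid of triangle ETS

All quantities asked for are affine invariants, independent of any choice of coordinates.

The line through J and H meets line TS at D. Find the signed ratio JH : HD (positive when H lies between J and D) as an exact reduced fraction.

Choose coordinates J = (0, 0), S = (1, 0), M = (0, 1).
1. T is the centroid of triangle JSM ⇒ T = (1/3, 1/3)
2. E is the midpoint of MS ⇒ E = (1/2, 1/2)
3. H is the centroid of triangle ETS ⇒ H = (11/18, 5/18)
line JH meets TS at D = (11/21, 5/21)
H = J + t·(D−J) with t = 7/6, so JH:HD = 7/6:-1/6

JH:HD = -7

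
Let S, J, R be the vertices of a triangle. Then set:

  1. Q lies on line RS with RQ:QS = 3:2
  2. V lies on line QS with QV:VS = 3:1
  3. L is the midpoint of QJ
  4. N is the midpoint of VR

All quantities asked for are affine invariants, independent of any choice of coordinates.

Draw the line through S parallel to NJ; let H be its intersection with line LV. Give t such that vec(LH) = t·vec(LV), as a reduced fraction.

t = 19/15

Assign S = (0, 0), J = (1, 0), R = (0, 1) — the answer is frame-independent, so this choice is without loss of generality.
1. Q lies on line RS with RQ:QS = 3:2 ⇒ Q = (0, 2/5)
2. V lies on line QS with QV:VS = 3:1 ⇒ V = (0, 1/10)
3. L is the midpoint of QJ ⇒ L = (1/2, 1/5)
4. N is the midpoint of VR ⇒ N = (0, 11/20)
through S parallel to NJ: direction (1, -11/20); meets LV at H = (-2/15, 11/150)
H = L + t·(V−L) with t = 19/15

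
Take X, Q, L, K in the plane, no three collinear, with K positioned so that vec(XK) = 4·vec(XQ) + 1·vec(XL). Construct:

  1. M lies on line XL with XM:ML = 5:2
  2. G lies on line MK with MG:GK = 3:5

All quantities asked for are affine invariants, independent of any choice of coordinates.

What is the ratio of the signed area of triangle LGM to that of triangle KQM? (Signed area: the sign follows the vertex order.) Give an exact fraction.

Assign X = (0, 0), Q = (1, 0), L = (0, 1), K = (4, 1) — the answer is frame-independent, so this choice is without loss of generality.
1. M lies on line XL with XM:ML = 5:2 ⇒ M = (0, 5/7)
2. G lies on line MK with MG:GK = 3:5 ⇒ G = (3/2, 23/28)
2·[LGM] = -3/7, 2·[KQM] = -22/7
[LGM]:[KQM] = -3/7:-22/7 = 3/22

[LGM]:[KQM] = 3/22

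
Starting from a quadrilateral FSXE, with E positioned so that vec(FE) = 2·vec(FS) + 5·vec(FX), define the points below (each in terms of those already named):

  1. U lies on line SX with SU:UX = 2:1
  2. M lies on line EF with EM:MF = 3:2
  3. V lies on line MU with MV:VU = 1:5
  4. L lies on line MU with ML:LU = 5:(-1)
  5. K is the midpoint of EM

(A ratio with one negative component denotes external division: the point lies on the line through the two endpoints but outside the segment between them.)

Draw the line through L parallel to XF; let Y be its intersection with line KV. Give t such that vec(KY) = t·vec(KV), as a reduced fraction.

t = 213/122

Work in coordinates with F = (0, 0), S = (1, 0), X = (0, 1), E = (2, 5).
1. U lies on line SX with SU:UX = 2:1 ⇒ U = (1/3, 2/3)
2. M lies on line EF with EM:MF = 3:2 ⇒ M = (4/5, 2)
3. V lies on line MU with MV:VU = 1:5 ⇒ V = (13/18, 16/9)
4. L lies on line MU with ML:LU = 5:(-1) ⇒ L = (13/60, 1/3)
5. K is the midpoint of EM ⇒ K = (7/5, 7/2)
through L parallel to XF: direction (0, -1); meets KV at Y = (13/60, 361/732)
Y = K + t·(V−K) with t = 213/122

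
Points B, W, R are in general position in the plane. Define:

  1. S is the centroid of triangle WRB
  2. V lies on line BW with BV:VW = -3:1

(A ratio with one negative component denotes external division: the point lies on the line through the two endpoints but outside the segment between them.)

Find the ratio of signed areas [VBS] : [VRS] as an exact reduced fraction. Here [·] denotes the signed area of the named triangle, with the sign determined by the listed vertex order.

[VBS]:[VRS] = -3/4

Set B = (0, 0), W = (1, 0), R = (0, 1); any affine frame gives the same invariant.
1. S is the centroid of triangle WRB ⇒ S = (1/3, 1/3)
2. V lies on line BW with BV:VW = -3:1 ⇒ V = (3/2, 0)
2·[VBS] = -1/2, 2·[VRS] = 2/3
[VBS]:[VRS] = -1/2:2/3 = -3/4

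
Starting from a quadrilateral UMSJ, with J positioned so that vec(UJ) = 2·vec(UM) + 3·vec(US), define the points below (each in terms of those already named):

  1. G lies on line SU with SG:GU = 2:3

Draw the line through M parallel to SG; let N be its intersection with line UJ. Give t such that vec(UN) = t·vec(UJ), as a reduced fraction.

Assign U = (0, 0), M = (1, 0), S = (0, 1), J = (2, 3) — the answer is frame-independent, so this choice is without loss of generality.
1. G lies on line SU with SG:GU = 2:3 ⇒ G = (0, 3/5)
through M parallel to SG: direction (0, -2/5); meets UJ at N = (1, 3/2)
N = U + t·(J−U) with t = 1/2

t = 1/2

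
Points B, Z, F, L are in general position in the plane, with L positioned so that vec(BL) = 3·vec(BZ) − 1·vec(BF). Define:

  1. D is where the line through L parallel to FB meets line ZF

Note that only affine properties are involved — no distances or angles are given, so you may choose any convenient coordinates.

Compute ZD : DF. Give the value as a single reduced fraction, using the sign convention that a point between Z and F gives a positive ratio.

Set B = (0, 0), Z = (1, 0), F = (0, 1), L = (3, -1); any affine frame gives the same invariant.
1. D is where the line through L parallel to FB meets line ZF ⇒ D = (3, -2)
D = Z + t·(F−Z) with t = -2, so ZD:DF = t:(1−t) = -2:3

ZD:DF = -2/3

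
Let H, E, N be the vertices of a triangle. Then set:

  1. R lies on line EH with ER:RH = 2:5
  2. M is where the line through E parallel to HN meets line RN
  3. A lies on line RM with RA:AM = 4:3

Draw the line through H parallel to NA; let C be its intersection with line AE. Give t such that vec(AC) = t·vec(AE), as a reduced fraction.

Work in coordinates with H = (0, 0), E = (1, 0), N = (0, 1).
1. R lies on line EH with ER:RH = 2:5 ⇒ R = (5/7, 0)
2. M is where the line through E parallel to HN meets line RN ⇒ M = (1, -2/5)
3. A lies on line RM with RA:AM = 4:3 ⇒ A = (43/49, -8/35)
through H parallel to NA: direction (43/49, -43/35); meets AE at C = (4/7, -4/5)
C = A + t·(E−A) with t = -5/2

t = -5/2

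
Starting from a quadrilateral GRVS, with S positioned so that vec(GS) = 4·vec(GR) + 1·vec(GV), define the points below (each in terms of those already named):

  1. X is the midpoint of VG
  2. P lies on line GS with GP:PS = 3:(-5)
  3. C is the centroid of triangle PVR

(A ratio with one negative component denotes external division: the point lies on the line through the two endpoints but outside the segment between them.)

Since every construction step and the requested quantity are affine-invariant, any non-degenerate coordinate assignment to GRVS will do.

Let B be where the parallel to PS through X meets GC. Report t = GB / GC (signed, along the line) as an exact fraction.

t = 2

Assign G = (0, 0), R = (1, 0), V = (0, 1), S = (4, 1) — the answer is frame-independent, so this choice is without loss of generality.
1. X is the midpoint of VG ⇒ X = (0, 1/2)
2. P lies on line GS with GP:PS = 3:(-5) ⇒ P = (-6, -3/2)
3. C is the centroid of triangle PVR ⇒ C = (-5/3, -1/6)
through X parallel to PS: direction (10, 5/2); meets GC at B = (-10/3, -1/3)
B = G + t·(C−G) with t = 2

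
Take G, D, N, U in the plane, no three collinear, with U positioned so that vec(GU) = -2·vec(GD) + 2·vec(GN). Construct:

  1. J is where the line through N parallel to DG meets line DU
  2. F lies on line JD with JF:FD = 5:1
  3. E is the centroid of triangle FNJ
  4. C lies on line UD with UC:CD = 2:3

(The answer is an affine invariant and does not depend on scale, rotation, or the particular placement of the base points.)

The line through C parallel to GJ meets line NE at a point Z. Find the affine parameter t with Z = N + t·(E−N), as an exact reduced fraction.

Choose coordinates G = (0, 0), D = (1, 0), N = (0, 1), U = (-2, 2).
1. J is where the line through N parallel to DG meets line DU ⇒ J = (-1/2, 1)
2. F lies on line JD with JF:FD = 5:1 ⇒ F = (3/4, 1/6)
3. E is the centroid of triangle FNJ ⇒ E = (1/12, 13/18)
4. C lies on line UD with UC:CD = 2:3 ⇒ C = (-4/5, 6/5)
through C parallel to GJ: direction (-1/2, 1); meets NE at Z = (21/20, -5/2)
Z = N + t·(E−N) with t = 63/5

t = 63/5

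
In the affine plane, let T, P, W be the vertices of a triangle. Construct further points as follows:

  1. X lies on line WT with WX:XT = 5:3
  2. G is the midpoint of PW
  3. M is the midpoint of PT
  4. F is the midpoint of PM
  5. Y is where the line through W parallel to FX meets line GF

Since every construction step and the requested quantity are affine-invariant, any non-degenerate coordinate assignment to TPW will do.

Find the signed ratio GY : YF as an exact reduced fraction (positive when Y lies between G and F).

Assign T = (0, 0), P = (1, 0), W = (0, 1) — the answer is frame-independent, so this choice is without loss of generality.
1. X lies on line WT with WX:XT = 5:3 ⇒ X = (0, 3/8)
2. G is the midpoint of PW ⇒ G = (1/2, 1/2)
3. M is the midpoint of PT ⇒ M = (1/2, 0)
4. F is the midpoint of PM ⇒ F = (3/4, 0)
5. Y is where the line through W parallel to FX meets line GF ⇒ Y = (1/3, 5/6)
Y = G + t·(F−G) with t = -2/3, so GY:YF = t:(1−t) = -2/3:5/3

GY:YF = -2/5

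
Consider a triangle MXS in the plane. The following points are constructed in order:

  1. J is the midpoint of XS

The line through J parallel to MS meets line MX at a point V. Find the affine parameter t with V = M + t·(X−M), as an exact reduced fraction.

Work in coordinates with M = (0, 0), X = (1, 0), S = (0, 1).
1. J is the midpoint of XS ⇒ J = (1/2, 1/2)
through J parallel to MS: direction (0, 1); meets MX at V = (1/2, 0)
V = M + t·(X−M) with t = 1/2

t = 1/2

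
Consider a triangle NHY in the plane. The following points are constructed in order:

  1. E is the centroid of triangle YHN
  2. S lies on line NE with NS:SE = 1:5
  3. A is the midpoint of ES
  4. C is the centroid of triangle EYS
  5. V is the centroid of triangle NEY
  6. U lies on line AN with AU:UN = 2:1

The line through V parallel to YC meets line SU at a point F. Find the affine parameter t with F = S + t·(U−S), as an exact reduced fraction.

t = 13

Set N = (0, 0), H = (1, 0), Y = (0, 1); any affine frame gives the same invariant.
1. E is the centroid of triangle YHN ⇒ E = (1/3, 1/3)
2. S lies on line NE with NS:SE = 1:5 ⇒ S = (1/18, 1/18)
3. A is the midpoint of ES ⇒ A = (7/36, 7/36)
4. C is the centroid of triangle EYS ⇒ C = (7/54, 25/54)
5. V is the centroid of triangle NEY ⇒ V = (1/9, 4/9)
6. U lies on line AN with AU:UN = 2:1 ⇒ U = (7/108, 7/108)
through V parallel to YC: direction (7/54, -29/54); meets SU at F = (19/108, 19/108)
F = S + t·(U−S) with t = 13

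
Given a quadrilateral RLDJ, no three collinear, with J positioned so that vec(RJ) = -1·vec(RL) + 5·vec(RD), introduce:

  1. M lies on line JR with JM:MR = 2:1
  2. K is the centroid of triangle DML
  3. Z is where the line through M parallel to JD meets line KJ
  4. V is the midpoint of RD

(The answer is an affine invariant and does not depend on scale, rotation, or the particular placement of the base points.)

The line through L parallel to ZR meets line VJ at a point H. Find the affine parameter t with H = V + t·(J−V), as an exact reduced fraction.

t = 315/29

Work in coordinates with R = (0, 0), L = (1, 0), D = (0, 1), J = (-1, 5).
1. M lies on line JR with JM:MR = 2:1 ⇒ M = (-1/3, 5/3)
2. K is the centroid of triangle DML ⇒ K = (2/9, 8/9)
3. Z is where the line through M parallel to JD meets line KJ ⇒ Z = (-43/21, 179/21)
4. V is the midpoint of RD ⇒ V = (0, 1/2)
through L parallel to ZR: direction (43/21, -179/21); meets VJ at H = (-315/29, 1432/29)
H = V + t·(J−V) with t = 315/29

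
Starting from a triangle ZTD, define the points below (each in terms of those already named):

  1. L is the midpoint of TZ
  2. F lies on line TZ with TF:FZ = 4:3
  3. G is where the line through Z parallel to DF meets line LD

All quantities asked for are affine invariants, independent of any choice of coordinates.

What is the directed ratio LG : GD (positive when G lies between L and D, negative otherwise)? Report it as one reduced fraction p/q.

LG:GD = -7/6

Set Z = (0, 0), T = (1, 0), D = (0, 1); any affine frame gives the same invariant.
1. L is the midpoint of TZ ⇒ L = (1/2, 0)
2. F lies on line TZ with TF:FZ = 4:3 ⇒ F = (3/7, 0)
3. G is where the line through Z parallel to DF meets line LD ⇒ G = (-3, 7)
G = L + t·(D−L) with t = 7, so LG:GD = t:(1−t) = 7:-6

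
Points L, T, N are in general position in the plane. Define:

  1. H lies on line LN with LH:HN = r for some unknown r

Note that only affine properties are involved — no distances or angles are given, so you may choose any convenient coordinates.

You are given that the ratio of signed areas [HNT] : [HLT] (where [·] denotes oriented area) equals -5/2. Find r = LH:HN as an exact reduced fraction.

Set L = (0, 0), T = (1, 0), N = (0, 1); any affine frame gives the same invariant.
1. With LH:HN = r, write λ = r/(r+1) so H = L + λ·(N−L); H is affine-linear in λ
Every point depending on H is an affine combination of H and λ-independent points, so each such coordinate is linear in λ; the λ² term in each signed area is a multiple of (N−L)×(N−L) = 0, so 2·[HNT] and 2·[HLT] are each linear in λ. Evaluating at λ=0 and λ=1:
  2·[HNT] = λ − 1,   2·[HLT] = λ
So [HNT]:[HLT] = (λ − 1) / (λ). Setting this equal to -5/2:
  λ − 1 = -5/2·(λ)  ⇒  λ = 2/7
Then r = λ/(1−λ) = (2/7)/(5/7) = 2/5. Check: with r = 2/5, H = (0, 2/7) and [HNT]:[HLT] = -5/2 as required.

r = 2/5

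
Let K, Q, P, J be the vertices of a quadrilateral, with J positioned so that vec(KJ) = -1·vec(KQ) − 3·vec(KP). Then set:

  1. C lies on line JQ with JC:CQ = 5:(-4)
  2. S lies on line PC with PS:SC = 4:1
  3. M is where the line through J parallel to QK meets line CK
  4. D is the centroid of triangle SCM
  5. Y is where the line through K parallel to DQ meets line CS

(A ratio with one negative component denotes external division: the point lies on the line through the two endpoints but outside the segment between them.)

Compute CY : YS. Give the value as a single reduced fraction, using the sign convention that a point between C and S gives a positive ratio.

Assign K = (0, 0), Q = (1, 0), P = (0, 1), J = (-1, -3) — the answer is frame-independent, so this choice is without loss of generality.
1. C lies on line JQ with JC:CQ = 5:(-4) ⇒ C = (9, 12)
2. S lies on line PC with PS:SC = 4:1 ⇒ S = (36/5, 49/5)
3. M is where the line through J parallel to QK meets line CK ⇒ M = (-9/4, -3)
4. D is the centroid of triangle SCM ⇒ D = (93/20, 94/15)
5. Y is where the line through K parallel to DQ meets line CS ⇒ Y = (657/325, 1128/325)
Y = C + t·(S−C) with t = 252/65, so CY:YS = t:(1−t) = 252/65:-187/65

CY:YS = -252/187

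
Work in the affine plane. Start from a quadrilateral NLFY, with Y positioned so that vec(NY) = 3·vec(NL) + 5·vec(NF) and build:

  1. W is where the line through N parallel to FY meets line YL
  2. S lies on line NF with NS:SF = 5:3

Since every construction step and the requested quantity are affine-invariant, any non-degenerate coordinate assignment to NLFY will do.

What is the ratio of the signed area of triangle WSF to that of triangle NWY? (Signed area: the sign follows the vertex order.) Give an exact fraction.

[WSF]:[NWY] = -3/8

Work in coordinates with N = (0, 0), L = (1, 0), F = (0, 1), Y = (3, 5).
1. W is where the line through N parallel to FY meets line YL ⇒ W = (15/7, 20/7)
2. S lies on line NF with NS:SF = 5:3 ⇒ S = (0, 5/8)
2·[WSF] = -45/56, 2·[NWY] = 15/7
[WSF]:[NWY] = -45/56:15/7 = -3/8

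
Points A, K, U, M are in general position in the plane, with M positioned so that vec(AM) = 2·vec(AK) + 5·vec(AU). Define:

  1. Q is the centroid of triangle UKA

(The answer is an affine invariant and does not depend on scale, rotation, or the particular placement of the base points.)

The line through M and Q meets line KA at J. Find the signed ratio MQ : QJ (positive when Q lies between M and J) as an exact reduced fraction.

MQ:QJ = 14

Choose coordinates A = (0, 0), K = (1, 0), U = (0, 1), M = (2, 5).
1. Q is the centroid of triangle UKA ⇒ Q = (1/3, 1/3)
line MQ meets KA at J = (3/14, 0)
Q = M + t·(J−M) with t = 14/15, so MQ:QJ = 14/15:1/15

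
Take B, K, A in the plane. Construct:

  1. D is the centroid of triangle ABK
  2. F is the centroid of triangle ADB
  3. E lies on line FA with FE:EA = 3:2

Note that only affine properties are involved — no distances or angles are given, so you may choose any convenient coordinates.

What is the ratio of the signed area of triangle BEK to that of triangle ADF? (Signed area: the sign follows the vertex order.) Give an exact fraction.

Assign B = (0, 0), K = (1, 0), A = (0, 1) — the answer is frame-independent, so this choice is without loss of generality.
1. D is the centroid of triangle ABK ⇒ D = (1/3, 1/3)
2. F is the centroid of triangle ADB ⇒ F = (1/9, 4/9)
3. E lies on line FA with FE:EA = 3:2 ⇒ E = (2/45, 7/9)
2·[BEK] = -7/9, 2·[ADF] = -1/9
[BEK]:[ADF] = -7/9:-1/9 = 7

[BEK]:[ADF] = 7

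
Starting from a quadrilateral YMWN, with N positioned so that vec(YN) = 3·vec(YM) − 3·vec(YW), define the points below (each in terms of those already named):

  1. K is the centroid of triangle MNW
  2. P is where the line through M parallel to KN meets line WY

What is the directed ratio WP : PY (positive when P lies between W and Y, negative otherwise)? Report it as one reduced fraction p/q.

Work in coordinates with Y = (0, 0), M = (1, 0), W = (0, 1), N = (3, -3).
1. K is the centroid of triangle MNW ⇒ K = (4/3, -2/3)
2. P is where the line through M parallel to KN meets line WY ⇒ P = (0, 7/5)
P = W + t·(Y−W) with t = -2/5, so WP:PY = t:(1−t) = -2/5:7/5

WP:PY = -2/7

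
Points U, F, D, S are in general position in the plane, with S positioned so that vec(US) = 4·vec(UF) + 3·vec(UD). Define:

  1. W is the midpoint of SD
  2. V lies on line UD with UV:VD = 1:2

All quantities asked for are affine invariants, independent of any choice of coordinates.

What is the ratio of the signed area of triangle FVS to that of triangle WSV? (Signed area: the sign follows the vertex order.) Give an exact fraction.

Work in coordinates with U = (0, 0), F = (1, 0), D = (0, 1), S = (4, 3).
1. W is the midpoint of SD ⇒ W = (2, 2)
2. V lies on line UD with UV:VD = 1:2 ⇒ V = (0, 1/3)
2·[FVS] = -4, 2·[WSV] = -4/3
[FVS]:[WSV] = -4:-4/3 = 3

[FVS]:[WSV] = 3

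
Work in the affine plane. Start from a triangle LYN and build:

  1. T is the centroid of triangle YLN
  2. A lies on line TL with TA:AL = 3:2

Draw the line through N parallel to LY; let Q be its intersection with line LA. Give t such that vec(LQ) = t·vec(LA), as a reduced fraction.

t = 15/2

Set L = (0, 0), Y = (1, 0), N = (0, 1); any affine frame gives the same invariant.
1. T is the centroid of triangle YLN ⇒ T = (1/3, 1/3)
2. A lies on line TL with TA:AL = 3:2 ⇒ A = (2/15, 2/15)
through N parallel to LY: direction (1, 0); meets LA at Q = (1, 1)
Q = L + t·(A−L) with t = 15/2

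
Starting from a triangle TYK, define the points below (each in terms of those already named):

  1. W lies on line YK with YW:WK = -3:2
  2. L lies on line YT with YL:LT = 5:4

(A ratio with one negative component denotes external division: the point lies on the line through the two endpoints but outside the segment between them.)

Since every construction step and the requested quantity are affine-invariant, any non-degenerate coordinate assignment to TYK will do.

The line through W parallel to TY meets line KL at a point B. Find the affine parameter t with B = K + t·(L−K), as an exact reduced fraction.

Set T = (0, 0), Y = (1, 0), K = (0, 1); any affine frame gives the same invariant.
1. W lies on line YK with YW:WK = -3:2 ⇒ W = (-2, 3)
2. L lies on line YT with YL:LT = 5:4 ⇒ L = (4/9, 0)
through W parallel to TY: direction (1, 0); meets KL at B = (-8/9, 3)
B = K + t·(L−K) with t = -2

t = -2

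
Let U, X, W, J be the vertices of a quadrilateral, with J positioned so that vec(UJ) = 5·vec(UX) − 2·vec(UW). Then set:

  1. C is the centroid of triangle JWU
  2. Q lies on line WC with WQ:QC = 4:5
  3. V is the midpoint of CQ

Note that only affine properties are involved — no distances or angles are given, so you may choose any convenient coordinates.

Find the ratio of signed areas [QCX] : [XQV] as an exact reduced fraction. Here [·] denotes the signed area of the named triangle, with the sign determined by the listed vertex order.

Work in coordinates with U = (0, 0), X = (1, 0), W = (0, 1), J = (5, -2).
1. C is the centroid of triangle JWU ⇒ C = (5/3, -1/3)
2. Q lies on line WC with WQ:QC = 4:5 ⇒ Q = (20/27, 11/27)
3. V is the midpoint of CQ ⇒ V = (65/54, 1/27)
2·[QCX] = -5/27, 2·[XQV] = -5/54
[QCX]:[XQV] = -5/27:-5/54 = 2

[QCX]:[XQV] = 2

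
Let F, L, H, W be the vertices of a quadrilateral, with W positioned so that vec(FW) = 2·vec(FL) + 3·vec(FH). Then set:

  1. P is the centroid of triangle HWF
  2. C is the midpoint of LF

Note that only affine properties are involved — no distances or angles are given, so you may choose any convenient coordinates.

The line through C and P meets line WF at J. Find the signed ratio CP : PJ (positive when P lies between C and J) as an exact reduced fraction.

Assign F = (0, 0), L = (1, 0), H = (0, 1), W = (2, 3) — the answer is frame-independent, so this choice is without loss of generality.
1. P is the centroid of triangle HWF ⇒ P = (2/3, 4/3)
2. C is the midpoint of LF ⇒ C = (1/2, 0)
line CP meets WF at J = (8/13, 12/13)
P = C + t·(J−C) with t = 13/9, so CP:PJ = 13/9:-4/9

CP:PJ = -13/4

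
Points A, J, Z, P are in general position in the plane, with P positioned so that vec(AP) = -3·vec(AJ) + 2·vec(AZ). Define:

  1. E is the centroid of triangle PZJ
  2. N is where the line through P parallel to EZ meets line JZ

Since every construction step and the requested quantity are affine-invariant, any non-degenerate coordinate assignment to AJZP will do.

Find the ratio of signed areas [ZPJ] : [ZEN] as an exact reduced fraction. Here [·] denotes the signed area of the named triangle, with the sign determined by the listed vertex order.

[ZPJ]:[ZEN] = -3

Work in coordinates with A = (0, 0), J = (1, 0), Z = (0, 1), P = (-3, 2).
1. E is the centroid of triangle PZJ ⇒ E = (-2/3, 1)
2. N is where the line through P parallel to EZ meets line JZ ⇒ N = (-1, 2)
2·[ZPJ] = 2, 2·[ZEN] = -2/3
[ZPJ]:[ZEN] = 2:-2/3 = -3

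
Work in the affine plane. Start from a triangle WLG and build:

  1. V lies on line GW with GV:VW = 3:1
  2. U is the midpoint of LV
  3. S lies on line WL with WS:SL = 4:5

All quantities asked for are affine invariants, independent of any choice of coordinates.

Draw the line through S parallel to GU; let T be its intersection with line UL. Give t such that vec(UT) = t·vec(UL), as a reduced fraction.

t = -8/27

Work in coordinates with W = (0, 0), L = (1, 0), G = (0, 1).
1. V lies on line GW with GV:VW = 3:1 ⇒ V = (0, 1/4)
2. U is the midpoint of LV ⇒ U = (1/2, 1/8)
3. S lies on line WL with WS:SL = 4:5 ⇒ S = (4/9, 0)
through S parallel to GU: direction (1/2, -7/8); meets UL at T = (19/54, 35/216)
T = U + t·(L−U) with t = -8/27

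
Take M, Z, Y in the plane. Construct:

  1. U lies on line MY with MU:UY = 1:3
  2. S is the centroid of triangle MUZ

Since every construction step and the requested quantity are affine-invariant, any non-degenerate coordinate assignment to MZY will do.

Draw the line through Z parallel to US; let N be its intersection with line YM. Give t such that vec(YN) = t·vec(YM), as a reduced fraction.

t = 1/2

Choose coordinates M = (0, 0), Z = (1, 0), Y = (0, 1).
1. U lies on line MY with MU:UY = 1:3 ⇒ U = (0, 1/4)
2. S is the centroid of triangle MUZ ⇒ S = (1/3, 1/12)
through Z parallel to US: direction (1/3, -1/6); meets YM at N = (0, 1/2)
N = Y + t·(M−Y) with t = 1/2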